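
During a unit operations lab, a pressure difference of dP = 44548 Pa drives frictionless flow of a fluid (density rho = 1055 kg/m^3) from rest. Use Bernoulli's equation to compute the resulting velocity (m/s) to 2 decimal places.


v = sqrt(2*dP/rho)
v = sqrt(2*44548/1055)
v = sqrt(84.451185)
v = 9.19 m/s


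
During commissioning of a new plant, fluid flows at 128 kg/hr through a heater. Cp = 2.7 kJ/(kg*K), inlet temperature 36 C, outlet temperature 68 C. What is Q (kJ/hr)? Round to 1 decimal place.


Q = m_dot * Cp * (T2 - T1)
Q = 128 * 2.7 * (68 - 36)
Q = 128 * 2.7 * 32
Q = 11059.2 kJ/hr


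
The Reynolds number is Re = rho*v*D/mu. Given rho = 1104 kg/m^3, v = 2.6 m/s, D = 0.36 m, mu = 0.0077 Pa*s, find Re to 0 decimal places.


Re = rho * v * D / mu
Re = 1104 * 2.6 * 0.36 / 0.0077
Re = 1033.344 / 0.0077
Re = 134201


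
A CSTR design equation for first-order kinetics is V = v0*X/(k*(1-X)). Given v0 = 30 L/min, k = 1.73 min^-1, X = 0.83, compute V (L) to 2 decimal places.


V = v0 * X / (k * (1 - X))
V = 30 * 0.83 / (1.73 * (1 - 0.83))
V = 24.9 / (1.73 * 0.17)
V = 24.9 / 0.2941
V = 84.67 L


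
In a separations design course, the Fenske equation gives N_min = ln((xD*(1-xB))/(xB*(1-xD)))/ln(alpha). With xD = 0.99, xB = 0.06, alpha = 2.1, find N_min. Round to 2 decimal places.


N_min = ln((xD*(1-xB))/(xB*(1-xD))) / ln(alpha)
Numerator inside ln: 0.9306 / 0.0006 = 1551.0
ln(1551.0) = 7.346655
ln(alpha) = ln(2.1) = 0.741937
N_min = 7.346655 / 0.741937 = 9.90


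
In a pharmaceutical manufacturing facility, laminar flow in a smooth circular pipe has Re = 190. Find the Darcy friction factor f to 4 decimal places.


f = 64 / Re
f = 64 / 190
f = 0.3368


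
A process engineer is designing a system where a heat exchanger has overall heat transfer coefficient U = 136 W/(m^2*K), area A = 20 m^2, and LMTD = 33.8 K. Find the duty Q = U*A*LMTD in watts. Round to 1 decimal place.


Q = U * A * LMTD
Q = 136 * 20 * 33.8
Q = 91936.0 W


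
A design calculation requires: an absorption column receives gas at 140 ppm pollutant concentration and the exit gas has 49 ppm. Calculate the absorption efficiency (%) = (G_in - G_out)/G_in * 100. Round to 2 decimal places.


Efficiency = (G_in - G_out) / G_in * 100%
Efficiency = (140 - 49) / 140 * 100
Efficiency = 91 / 140 * 100
Efficiency = 65.00%


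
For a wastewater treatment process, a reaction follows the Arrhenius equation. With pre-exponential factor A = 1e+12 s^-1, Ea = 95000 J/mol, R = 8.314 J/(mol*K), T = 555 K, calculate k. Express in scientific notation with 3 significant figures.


k = A * exp(-Ea/(R*T))
k = 1e+12 * exp(-95000 / (8.314 * 555))
k = 1e+12 * exp(-20.588305)
k = 1.14e+03


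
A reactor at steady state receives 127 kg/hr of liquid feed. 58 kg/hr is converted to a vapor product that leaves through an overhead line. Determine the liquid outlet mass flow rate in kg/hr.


Steady-state mass balance on the main outlet: F_out = F_in - F_removed
F_out = 127 - 58
F_out = 69 kg/hr


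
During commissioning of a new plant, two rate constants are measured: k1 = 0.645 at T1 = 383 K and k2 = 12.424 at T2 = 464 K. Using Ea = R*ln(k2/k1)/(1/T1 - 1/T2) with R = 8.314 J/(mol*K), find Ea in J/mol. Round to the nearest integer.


Ea = R * ln(k2/k1) / (1/T1 - 1/T2)
ln(k2/k1) = ln(12.424/0.645) = 2.958135
1/T1 - 1/T2 = 1/383 - 1/464 = 0.000455793644
Ea = 8.314 * 2.958135 / 0.000455793644
Ea = 53958 J/mol


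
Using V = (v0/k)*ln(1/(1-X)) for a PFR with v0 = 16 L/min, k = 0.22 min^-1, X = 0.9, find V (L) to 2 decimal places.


V = (v0/k) * ln(1/(1-X))
V = (16/0.22) * ln(1/(1-0.9))
V = 72.727273 * ln(10.0)
V = 72.727273 * 2.302585
V = 167.46 L


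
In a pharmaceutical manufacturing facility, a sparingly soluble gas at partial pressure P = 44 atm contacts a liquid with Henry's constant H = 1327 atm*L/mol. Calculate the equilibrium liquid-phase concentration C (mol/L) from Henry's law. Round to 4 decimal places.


C = P / H
C = 44 / 1327
C = 0.0332 mol/L


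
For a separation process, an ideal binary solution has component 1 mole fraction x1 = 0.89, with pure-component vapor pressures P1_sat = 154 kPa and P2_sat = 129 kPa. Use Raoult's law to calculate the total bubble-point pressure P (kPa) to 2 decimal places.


P = x1*P1_sat + x2*P2_sat
x2 = 1 - x1 = 1 - 0.89 = 0.11
P = 0.89*154 + 0.11*129
P = 137.06 + 14.19
P = 151.25 kPa


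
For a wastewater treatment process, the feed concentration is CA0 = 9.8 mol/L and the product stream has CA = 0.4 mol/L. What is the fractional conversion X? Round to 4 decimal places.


X = (CA0 - CA) / CA0
X = (9.8 - 0.4) / 9.8
X = 9.4 / 9.8
X = 0.9592


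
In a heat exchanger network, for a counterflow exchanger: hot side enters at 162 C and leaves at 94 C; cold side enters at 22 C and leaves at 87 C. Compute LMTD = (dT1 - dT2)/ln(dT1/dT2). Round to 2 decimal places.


dT1 = Th_in - Tc_out = 162 - 87 = 75
dT2 = Th_out - Tc_in = 94 - 22 = 72
LMTD = (dT1 - dT2) / ln(dT1/dT2)
LMTD = (75 - 72) / ln(75/72)
LMTD = 73.49 K


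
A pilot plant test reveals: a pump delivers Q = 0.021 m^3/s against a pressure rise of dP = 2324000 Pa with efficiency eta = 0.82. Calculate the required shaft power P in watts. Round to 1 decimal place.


P = Q * dP / eta
P = 0.021 * 2324000 / 0.82
P = 48804.0 / 0.82
P = 59517.1 W


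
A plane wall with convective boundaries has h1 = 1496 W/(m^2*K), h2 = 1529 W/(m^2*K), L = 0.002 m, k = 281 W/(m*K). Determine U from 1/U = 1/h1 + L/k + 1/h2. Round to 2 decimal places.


1/U = 1/h1 + L/k + 1/h2
1/U = 1/1496 + 0.002/281 + 1/1529
1/U = 0.0006684492 + 7.1174e-06 + 0.0006540222
1/U = 0.0013295888
U = 752.11 W/(m^2*K)


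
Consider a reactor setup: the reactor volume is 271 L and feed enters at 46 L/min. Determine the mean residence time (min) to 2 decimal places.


tau = V / v0
tau = 271 / 46
tau = 5.89 min


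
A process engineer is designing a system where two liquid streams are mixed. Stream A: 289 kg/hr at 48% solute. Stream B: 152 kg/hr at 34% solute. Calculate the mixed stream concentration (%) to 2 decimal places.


Mass balance on solute: F1*x1 + F2*x2 = F3*x3
F3 = F1 + F2 = 289 + 152 = 441 kg/hr
x3 = (F1*x1 + F2*x2)/F3
x3 = (289*0.48 + 152*0.34) / 441
x3 = 43.17%


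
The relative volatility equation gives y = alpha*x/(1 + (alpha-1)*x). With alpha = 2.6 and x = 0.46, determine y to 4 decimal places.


y = alpha*x / (1 + (alpha-1)*x)
y = 2.6*0.46 / (1 + (2.6-1)*0.46)
y = 1.196 / (1 + 0.736)
y = 1.196 / 1.736
y = 0.6889


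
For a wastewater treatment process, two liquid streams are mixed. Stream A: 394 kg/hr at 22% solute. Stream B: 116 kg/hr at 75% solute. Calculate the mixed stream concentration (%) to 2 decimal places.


Mass balance on solute: F1*x1 + F2*x2 = F3*x3
F3 = F1 + F2 = 394 + 116 = 510 kg/hr
x3 = (F1*x1 + F2*x2)/F3
x3 = (394*0.22 + 116*0.75) / 510
x3 = 34.05%


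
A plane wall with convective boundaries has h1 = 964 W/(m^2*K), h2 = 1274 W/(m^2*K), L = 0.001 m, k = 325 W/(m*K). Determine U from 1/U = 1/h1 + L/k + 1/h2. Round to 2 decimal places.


1/U = 1/h1 + L/k + 1/h2
1/U = 1/964 + 0.001/325 + 1/1274
1/U = 0.0010373444 + 3.0769e-06 + 0.0007849294
1/U = 0.0018253507
U = 547.84 W/(m^2*K)


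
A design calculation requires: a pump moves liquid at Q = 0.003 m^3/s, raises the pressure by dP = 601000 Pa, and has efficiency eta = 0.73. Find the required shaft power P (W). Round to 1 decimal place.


P = Q * dP / eta
P = 0.003 * 601000 / 0.73
P = 1803.0 / 0.73
P = 2469.9 W


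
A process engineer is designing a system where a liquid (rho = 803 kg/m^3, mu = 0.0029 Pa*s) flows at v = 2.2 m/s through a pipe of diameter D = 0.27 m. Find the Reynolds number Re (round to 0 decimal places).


Re = rho * v * D / mu
Re = 803 * 2.2 * 0.27 / 0.0029
Re = 476.982 / 0.0029
Re = 164477


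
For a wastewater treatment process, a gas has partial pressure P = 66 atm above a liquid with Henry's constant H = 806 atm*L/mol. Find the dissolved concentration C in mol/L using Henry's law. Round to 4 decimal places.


C = P / H
C = 66 / 806
C = 0.0819 mol/L


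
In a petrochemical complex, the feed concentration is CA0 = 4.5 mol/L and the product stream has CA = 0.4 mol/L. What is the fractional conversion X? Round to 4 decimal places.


X = (CA0 - CA) / CA0
X = (4.5 - 0.4) / 4.5
X = 4.1 / 4.5
X = 0.9111


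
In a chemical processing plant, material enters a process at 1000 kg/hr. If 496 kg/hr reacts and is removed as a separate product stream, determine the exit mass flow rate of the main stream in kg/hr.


Steady-state mass balance on the main outlet: F_out = F_in - F_removed
F_out = 1000 - 496
F_out = 504 kg/hr


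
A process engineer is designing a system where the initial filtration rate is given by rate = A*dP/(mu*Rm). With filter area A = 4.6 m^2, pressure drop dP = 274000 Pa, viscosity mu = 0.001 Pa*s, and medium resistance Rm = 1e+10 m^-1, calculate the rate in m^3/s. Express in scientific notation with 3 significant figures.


rate = A * dP / (mu * Rm)
rate = 4.6 * 274000 / (0.001 * 1e+10)
rate = 1260400.0 / 1.000e+07
rate = 1.26e-01 m^3/s


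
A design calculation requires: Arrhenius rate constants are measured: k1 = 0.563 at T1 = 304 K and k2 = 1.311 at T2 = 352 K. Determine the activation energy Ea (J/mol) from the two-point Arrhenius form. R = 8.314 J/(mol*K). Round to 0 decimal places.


Ea = R * ln(k2/k1) / (1/T1 - 1/T2)
ln(k2/k1) = ln(1.311/0.563) = 0.8452659
1/T1 - 1/T2 = 1/304 - 1/352 = 0.000448564593
Ea = 8.314 * 0.8452659 / 0.000448564593
Ea = 15667 J/mol


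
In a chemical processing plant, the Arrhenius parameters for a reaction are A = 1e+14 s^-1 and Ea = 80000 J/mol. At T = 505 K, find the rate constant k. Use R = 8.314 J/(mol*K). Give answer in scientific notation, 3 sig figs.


k = A * exp(-Ea/(R*T))
k = 1e+14 * exp(-80000 / (8.314 * 505))
k = 1e+14 * exp(-19.054107)
k = 5.31e+05


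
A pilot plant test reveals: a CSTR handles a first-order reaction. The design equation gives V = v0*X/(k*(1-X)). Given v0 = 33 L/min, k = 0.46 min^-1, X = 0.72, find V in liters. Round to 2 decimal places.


V = v0 * X / (k * (1 - X))
V = 33 * 0.72 / (0.46 * (1 - 0.72))
V = 23.76 / (0.46 * 0.28)
V = 23.76 / 0.1288
V = 184.47 L


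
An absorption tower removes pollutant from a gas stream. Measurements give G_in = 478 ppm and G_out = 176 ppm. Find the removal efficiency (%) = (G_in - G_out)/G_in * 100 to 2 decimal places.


Efficiency = (G_in - G_out) / G_in * 100%
Efficiency = (478 - 176) / 478 * 100
Efficiency = 302 / 478 * 100
Efficiency = 63.18%


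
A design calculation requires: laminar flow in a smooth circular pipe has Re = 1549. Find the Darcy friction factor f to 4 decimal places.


f = 64 / Re
f = 64 / 1549
f = 0.0413


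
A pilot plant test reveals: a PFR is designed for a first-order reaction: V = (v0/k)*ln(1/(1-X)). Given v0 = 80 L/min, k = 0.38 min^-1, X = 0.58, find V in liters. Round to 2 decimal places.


V = (v0/k) * ln(1/(1-X))
V = (80/0.38) * ln(1/(1-0.58))
V = 210.526316 * ln(2.380952)
V = 210.526316 * 0.8675
V = 182.63 L


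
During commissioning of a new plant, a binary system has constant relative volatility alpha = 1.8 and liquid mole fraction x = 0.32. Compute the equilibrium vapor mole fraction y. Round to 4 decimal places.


y = alpha*x / (1 + (alpha-1)*x)
y = 1.8*0.32 / (1 + (1.8-1)*0.32)
y = 0.576 / (1 + 0.256)
y = 0.576 / 1.256
y = 0.4586


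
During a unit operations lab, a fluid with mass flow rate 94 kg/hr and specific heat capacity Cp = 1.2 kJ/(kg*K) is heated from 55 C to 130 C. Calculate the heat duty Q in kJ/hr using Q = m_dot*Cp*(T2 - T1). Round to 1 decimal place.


Q = m_dot * Cp * (T2 - T1)
Q = 94 * 1.2 * (130 - 55)
Q = 94 * 1.2 * 75
Q = 8460.0 kJ/hr


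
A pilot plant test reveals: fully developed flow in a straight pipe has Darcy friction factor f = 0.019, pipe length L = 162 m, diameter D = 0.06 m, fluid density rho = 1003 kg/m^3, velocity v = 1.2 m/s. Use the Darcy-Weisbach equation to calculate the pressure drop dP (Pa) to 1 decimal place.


dP = f * (L/D) * (rho*v^2/2)
dP = 0.019 * (162/0.06) * (1003*1.2^2/2)
L/D = 2700.0
rho*v^2/2 = 1003*1.44/2 = 722.16
dP = 0.019 * 2700.0 * 722.16
dP = 37046.8 Pa


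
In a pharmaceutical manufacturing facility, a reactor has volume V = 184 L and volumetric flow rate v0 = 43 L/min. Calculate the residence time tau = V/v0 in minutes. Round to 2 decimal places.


tau = V / v0
tau = 184 / 43
tau = 4.28 min


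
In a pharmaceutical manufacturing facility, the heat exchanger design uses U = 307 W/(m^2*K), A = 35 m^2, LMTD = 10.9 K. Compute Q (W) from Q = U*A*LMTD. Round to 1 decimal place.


Q = U * A * LMTD
Q = 307 * 35 * 10.9
Q = 117120.5 W


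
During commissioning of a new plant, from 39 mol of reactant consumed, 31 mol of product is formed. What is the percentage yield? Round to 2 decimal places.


Yield = (moles product / moles consumed) * 100%
Yield = (31 / 39) * 100
Yield = 0.7949 * 100
Yield = 79.49%


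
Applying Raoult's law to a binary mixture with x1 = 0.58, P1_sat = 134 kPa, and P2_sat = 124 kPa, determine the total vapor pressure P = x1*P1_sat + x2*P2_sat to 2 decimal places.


P = x1*P1_sat + x2*P2_sat
x2 = 1 - x1 = 1 - 0.58 = 0.42
P = 0.58*134 + 0.42*124
P = 77.72 + 52.08
P = 129.80 kPa


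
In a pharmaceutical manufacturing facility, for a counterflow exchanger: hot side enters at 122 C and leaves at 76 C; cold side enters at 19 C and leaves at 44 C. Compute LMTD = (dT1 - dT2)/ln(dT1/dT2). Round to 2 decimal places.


dT1 = Th_in - Tc_out = 122 - 44 = 78
dT2 = Th_out - Tc_in = 76 - 19 = 57
LMTD = (dT1 - dT2) / ln(dT1/dT2)
LMTD = (78 - 57) / ln(78/57)
LMTD = 66.95 K


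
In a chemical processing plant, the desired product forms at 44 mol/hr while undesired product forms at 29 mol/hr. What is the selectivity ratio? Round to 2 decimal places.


S = desired product rate / undesired product rate
S = 44 / 29
S = 1.52


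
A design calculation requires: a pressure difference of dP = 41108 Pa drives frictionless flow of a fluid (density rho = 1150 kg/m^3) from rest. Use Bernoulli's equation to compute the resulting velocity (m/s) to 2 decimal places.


v = sqrt(2*dP/rho)
v = sqrt(2*41108/1150)
v = sqrt(71.492174)
v = 8.46 m/s


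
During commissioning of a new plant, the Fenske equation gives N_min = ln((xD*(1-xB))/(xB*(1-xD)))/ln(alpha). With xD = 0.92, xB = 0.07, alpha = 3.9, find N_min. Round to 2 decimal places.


N_min = ln((xD*(1-xB))/(xB*(1-xD))) / ln(alpha)
Numerator inside ln: 0.8556 / 0.0056 = 152.785714
ln(152.785714) = 5.029036
ln(alpha) = ln(3.9) = 1.360977
N_min = 5.029036 / 1.360977 = 3.70


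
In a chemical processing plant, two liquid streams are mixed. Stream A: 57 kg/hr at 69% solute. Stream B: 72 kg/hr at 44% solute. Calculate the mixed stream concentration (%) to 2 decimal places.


Mass balance on solute: F1*x1 + F2*x2 = F3*x3
F3 = F1 + F2 = 57 + 72 = 129 kg/hr
x3 = (F1*x1 + F2*x2)/F3
x3 = (57*0.69 + 72*0.44) / 129
x3 = 55.05%


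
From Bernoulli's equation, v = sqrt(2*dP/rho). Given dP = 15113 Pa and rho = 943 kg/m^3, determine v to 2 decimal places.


v = sqrt(2*dP/rho)
v = sqrt(2*15113/943)
v = sqrt(32.053022)
v = 5.66 m/s


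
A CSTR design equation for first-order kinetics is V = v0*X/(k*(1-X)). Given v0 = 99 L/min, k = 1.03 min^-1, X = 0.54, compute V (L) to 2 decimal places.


V = v0 * X / (k * (1 - X))
V = 99 * 0.54 / (1.03 * (1 - 0.54))
V = 53.46 / (1.03 * 0.46)
V = 53.46 / 0.4738
V = 112.83 L


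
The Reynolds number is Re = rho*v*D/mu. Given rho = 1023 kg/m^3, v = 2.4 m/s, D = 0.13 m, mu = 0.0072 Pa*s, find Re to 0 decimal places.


Re = rho * v * D / mu
Re = 1023 * 2.4 * 0.13 / 0.0072
Re = 319.176 / 0.0072
Re = 44330


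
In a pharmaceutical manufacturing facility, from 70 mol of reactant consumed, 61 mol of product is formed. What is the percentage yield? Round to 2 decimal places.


Yield = (moles product / moles consumed) * 100%
Yield = (61 / 70) * 100
Yield = 0.8714 * 100
Yield = 87.14%


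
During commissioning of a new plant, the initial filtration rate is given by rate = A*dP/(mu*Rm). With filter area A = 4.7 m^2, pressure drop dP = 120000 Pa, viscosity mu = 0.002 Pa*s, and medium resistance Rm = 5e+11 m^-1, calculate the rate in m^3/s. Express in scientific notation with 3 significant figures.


rate = A * dP / (mu * Rm)
rate = 4.7 * 120000 / (0.002 * 5e+11)
rate = 564000.0 / 1.000e+09
rate = 5.64e-04 m^3/s


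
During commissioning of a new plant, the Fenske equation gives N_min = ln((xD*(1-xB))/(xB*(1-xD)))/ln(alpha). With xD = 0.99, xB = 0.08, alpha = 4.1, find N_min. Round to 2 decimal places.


N_min = ln((xD*(1-xB))/(xB*(1-xD))) / ln(alpha)
Numerator inside ln: 0.9108 / 0.0008 = 1138.5
ln(1138.5) = 7.037467
ln(alpha) = ln(4.1) = 1.410987
N_min = 7.037467 / 1.410987 = 4.99


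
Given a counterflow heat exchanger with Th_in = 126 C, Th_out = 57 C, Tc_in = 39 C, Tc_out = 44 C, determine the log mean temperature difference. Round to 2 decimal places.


dT1 = Th_in - Tc_out = 126 - 44 = 82
dT2 = Th_out - Tc_in = 57 - 39 = 18
LMTD = (dT1 - dT2) / ln(dT1/dT2)
LMTD = (82 - 18) / ln(82/18)
LMTD = 42.21 K


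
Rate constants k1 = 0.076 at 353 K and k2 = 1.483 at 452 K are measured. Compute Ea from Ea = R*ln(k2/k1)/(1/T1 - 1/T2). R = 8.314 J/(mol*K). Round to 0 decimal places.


Ea = R * ln(k2/k1) / (1/T1 - 1/T2)
ln(k2/k1) = ln(1.483/0.076) = 2.971089
1/T1 - 1/T2 = 1/353 - 1/452 = 0.000620471809
Ea = 8.314 * 2.971089 / 0.000620471809
Ea = 39811 J/mol


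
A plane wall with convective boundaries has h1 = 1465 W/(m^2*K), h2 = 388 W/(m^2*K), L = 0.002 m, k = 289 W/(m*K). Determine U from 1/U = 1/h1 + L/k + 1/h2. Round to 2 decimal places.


1/U = 1/h1 + L/k + 1/h2
1/U = 1/1465 + 0.002/289 + 1/388
1/U = 0.0006825939 + 6.9204e-06 + 0.0025773196
1/U = 0.0032668339
U = 306.11 W/(m^2*K)


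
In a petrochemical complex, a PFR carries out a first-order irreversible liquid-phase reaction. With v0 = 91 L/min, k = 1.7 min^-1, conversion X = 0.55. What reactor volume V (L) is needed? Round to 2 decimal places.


V = (v0/k) * ln(1/(1-X))
V = (91/1.7) * ln(1/(1-0.55))
V = 53.529412 * ln(2.222222)
V = 53.529412 * 0.798508
V = 42.74 L


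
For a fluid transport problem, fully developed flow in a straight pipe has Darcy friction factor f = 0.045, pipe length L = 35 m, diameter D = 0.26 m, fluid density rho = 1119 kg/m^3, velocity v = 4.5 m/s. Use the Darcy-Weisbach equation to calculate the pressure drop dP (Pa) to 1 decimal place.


dP = f * (L/D) * (rho*v^2/2)
dP = 0.045 * (35/0.26) * (1119*4.5^2/2)
L/D = 134.61538462
rho*v^2/2 = 1119*20.25/2 = 11329.875
dP = 0.045 * 134.61538462 * 11329.875
dP = 68632.9 Pa


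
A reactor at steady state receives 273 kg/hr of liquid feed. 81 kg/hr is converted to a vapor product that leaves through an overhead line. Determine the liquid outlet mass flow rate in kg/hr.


Steady-state mass balance on the main outlet: F_out = F_in - F_removed
F_out = 273 - 81
F_out = 192 kg/hr


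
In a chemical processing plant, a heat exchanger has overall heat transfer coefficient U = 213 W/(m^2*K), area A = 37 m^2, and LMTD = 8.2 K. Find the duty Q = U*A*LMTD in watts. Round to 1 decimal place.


Q = U * A * LMTD
Q = 213 * 37 * 8.2
Q = 64624.2 W


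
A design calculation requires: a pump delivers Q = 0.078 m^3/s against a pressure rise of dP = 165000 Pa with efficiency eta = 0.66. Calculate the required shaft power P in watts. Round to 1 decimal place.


P = Q * dP / eta
P = 0.078 * 165000 / 0.66
P = 12870.0 / 0.66
P = 19500.0 W


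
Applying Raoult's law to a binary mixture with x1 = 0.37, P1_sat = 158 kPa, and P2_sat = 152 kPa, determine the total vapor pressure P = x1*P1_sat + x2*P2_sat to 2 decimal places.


P = x1*P1_sat + x2*P2_sat
x2 = 1 - x1 = 1 - 0.37 = 0.63
P = 0.37*158 + 0.63*152
P = 58.46 + 95.76
P = 154.22 kPa


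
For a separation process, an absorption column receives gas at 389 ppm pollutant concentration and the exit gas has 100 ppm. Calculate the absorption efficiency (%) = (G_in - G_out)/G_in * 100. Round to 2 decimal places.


Efficiency = (G_in - G_out) / G_in * 100%
Efficiency = (389 - 100) / 389 * 100
Efficiency = 289 / 389 * 100
Efficiency = 74.29%


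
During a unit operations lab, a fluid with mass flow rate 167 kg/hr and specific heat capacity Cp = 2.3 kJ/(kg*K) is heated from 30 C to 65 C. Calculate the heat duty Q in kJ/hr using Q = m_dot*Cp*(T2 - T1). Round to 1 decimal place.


Q = m_dot * Cp * (T2 - T1)
Q = 167 * 2.3 * (65 - 30)
Q = 167 * 2.3 * 35
Q = 13443.5 kJ/hr


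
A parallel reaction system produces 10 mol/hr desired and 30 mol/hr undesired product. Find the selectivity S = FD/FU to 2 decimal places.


S = desired product rate / undesired product rate
S = 10 / 30
S = 0.33


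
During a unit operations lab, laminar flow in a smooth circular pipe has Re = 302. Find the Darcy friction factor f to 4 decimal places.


f = 64 / Re
f = 64 / 302
f = 0.2119


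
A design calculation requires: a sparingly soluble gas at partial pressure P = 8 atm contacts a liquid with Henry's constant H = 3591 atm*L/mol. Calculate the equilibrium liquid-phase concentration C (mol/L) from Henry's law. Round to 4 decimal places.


C = P / H
C = 8 / 3591
C = 0.0022 mol/L


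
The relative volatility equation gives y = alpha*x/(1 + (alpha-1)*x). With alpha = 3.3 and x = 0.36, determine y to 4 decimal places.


y = alpha*x / (1 + (alpha-1)*x)
y = 3.3*0.36 / (1 + (3.3-1)*0.36)
y = 1.188 / (1 + 0.828)
y = 1.188 / 1.828
y = 0.6499


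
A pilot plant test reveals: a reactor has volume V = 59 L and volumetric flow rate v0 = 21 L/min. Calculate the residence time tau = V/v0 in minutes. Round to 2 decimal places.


tau = V / v0
tau = 59 / 21
tau = 2.81 min


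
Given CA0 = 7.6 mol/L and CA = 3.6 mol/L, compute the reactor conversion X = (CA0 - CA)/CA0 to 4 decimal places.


X = (CA0 - CA) / CA0
X = (7.6 - 3.6) / 7.6
X = 4.0 / 7.6
X = 0.5263


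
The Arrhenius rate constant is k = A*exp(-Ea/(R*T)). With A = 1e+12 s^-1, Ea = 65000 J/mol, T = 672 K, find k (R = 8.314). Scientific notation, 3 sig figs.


k = A * exp(-Ea/(R*T))
k = 1e+12 * exp(-65000 / (8.314 * 672))
k = 1e+12 * exp(-11.634134)
k = 8.86e+06


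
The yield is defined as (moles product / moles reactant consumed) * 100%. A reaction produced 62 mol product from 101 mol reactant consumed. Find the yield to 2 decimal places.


Yield = (moles product / moles consumed) * 100%
Yield = (62 / 101) * 100
Yield = 0.6139 * 100
Yield = 61.39%


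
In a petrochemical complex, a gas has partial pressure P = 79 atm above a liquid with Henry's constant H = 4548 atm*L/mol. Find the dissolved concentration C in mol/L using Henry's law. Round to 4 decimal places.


C = P / H
C = 79 / 4548
C = 0.0174 mol/L


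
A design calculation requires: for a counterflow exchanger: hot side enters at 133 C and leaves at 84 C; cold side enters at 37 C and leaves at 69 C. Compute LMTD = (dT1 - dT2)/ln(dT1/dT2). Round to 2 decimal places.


dT1 = Th_in - Tc_out = 133 - 69 = 64
dT2 = Th_out - Tc_in = 84 - 37 = 47
LMTD = (dT1 - dT2) / ln(dT1/dT2)
LMTD = (64 - 47) / ln(64/47)
LMTD = 55.06 K


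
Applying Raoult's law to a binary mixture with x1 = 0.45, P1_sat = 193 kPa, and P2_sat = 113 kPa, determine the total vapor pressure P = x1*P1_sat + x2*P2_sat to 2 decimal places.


P = x1*P1_sat + x2*P2_sat
x2 = 1 - x1 = 1 - 0.45 = 0.55
P = 0.45*193 + 0.55*113
P = 86.85 + 62.15
P = 149.00 kPa


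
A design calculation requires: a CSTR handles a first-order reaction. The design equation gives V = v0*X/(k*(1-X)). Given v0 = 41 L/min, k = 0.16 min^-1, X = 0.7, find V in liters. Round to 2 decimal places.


V = v0 * X / (k * (1 - X))
V = 41 * 0.7 / (0.16 * (1 - 0.7))
V = 28.7 / (0.16 * 0.3)
V = 28.7 / 0.048
V = 597.92 L


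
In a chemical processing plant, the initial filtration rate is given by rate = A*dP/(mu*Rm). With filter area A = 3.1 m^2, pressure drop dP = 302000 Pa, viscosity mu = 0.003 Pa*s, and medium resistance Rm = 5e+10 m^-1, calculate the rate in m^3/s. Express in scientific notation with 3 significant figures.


rate = A * dP / (mu * Rm)
rate = 3.1 * 302000 / (0.003 * 5e+10)
rate = 936200.0 / 1.500e+08
rate = 6.24e-03 m^3/s


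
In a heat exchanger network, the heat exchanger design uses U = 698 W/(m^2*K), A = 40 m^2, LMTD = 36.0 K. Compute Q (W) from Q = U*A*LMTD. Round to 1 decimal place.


Q = U * A * LMTD
Q = 698 * 40 * 36.0
Q = 1005120.0 W


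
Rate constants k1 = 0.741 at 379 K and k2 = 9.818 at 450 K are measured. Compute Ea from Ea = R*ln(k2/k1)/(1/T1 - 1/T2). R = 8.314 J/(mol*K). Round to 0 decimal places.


Ea = R * ln(k2/k1) / (1/T1 - 1/T2)
ln(k2/k1) = ln(9.818/0.741) = 2.5839721
1/T1 - 1/T2 = 1/379 - 1/450 = 0.000416300205
Ea = 8.314 * 2.5839721 / 0.000416300205
Ea = 51605 J/mol


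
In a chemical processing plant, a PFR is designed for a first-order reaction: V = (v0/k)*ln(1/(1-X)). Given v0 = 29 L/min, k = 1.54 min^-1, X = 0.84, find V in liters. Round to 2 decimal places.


V = (v0/k) * ln(1/(1-X))
V = (29/1.54) * ln(1/(1-0.84))
V = 18.831169 * ln(6.25)
V = 18.831169 * 1.832581
V = 34.51 L


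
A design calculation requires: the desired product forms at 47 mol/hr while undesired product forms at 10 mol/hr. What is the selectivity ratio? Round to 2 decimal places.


S = desired product rate / undesired product rate
S = 47 / 10
S = 4.70


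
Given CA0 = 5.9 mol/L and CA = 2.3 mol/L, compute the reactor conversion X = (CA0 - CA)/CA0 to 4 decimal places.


X = (CA0 - CA) / CA0
X = (5.9 - 2.3) / 5.9
X = 3.6 / 5.9
X = 0.6102


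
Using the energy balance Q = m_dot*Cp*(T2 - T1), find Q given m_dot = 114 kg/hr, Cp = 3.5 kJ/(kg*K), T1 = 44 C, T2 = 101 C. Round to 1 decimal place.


Q = m_dot * Cp * (T2 - T1)
Q = 114 * 3.5 * (101 - 44)
Q = 114 * 3.5 * 57
Q = 22743.0 kJ/hr


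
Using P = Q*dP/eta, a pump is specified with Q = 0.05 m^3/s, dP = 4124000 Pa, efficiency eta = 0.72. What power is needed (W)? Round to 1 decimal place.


P = Q * dP / eta
P = 0.05 * 4124000 / 0.72
P = 206200.0 / 0.72
P = 286388.9 W


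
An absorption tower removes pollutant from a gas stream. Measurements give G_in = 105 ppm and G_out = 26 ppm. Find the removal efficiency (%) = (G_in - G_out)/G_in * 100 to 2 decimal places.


Efficiency = (G_in - G_out) / G_in * 100%
Efficiency = (105 - 26) / 105 * 100
Efficiency = 79 / 105 * 100
Efficiency = 75.24%


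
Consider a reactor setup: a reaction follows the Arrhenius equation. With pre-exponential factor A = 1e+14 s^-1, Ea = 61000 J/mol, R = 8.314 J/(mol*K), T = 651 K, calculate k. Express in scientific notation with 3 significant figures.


k = A * exp(-Ea/(R*T))
k = 1e+14 * exp(-61000 / (8.314 * 651))
k = 1e+14 * exp(-11.270387)
k = 1.27e+09


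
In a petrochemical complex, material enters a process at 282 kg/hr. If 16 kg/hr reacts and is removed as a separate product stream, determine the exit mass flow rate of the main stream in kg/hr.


Steady-state mass balance on the main outlet: F_out = F_in - F_removed
F_out = 282 - 16
F_out = 266 kg/hr


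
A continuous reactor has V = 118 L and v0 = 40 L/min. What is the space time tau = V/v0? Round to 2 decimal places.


tau = V / v0
tau = 118 / 40
tau = 2.95 min


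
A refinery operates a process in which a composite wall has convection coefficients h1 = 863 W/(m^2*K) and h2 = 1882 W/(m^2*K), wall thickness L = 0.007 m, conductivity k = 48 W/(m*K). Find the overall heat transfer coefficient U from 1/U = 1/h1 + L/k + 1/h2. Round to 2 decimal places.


1/U = 1/h1 + L/k + 1/h2
1/U = 1/863 + 0.007/48 + 1/1882
1/U = 0.0011587486 + 0.0001458333 + 0.0005313496
1/U = 0.0018359315
U = 544.68 W/(m^2*K)


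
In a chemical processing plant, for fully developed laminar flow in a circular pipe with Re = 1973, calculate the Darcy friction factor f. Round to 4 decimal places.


f = 64 / Re
f = 64 / 1973
f = 0.0324


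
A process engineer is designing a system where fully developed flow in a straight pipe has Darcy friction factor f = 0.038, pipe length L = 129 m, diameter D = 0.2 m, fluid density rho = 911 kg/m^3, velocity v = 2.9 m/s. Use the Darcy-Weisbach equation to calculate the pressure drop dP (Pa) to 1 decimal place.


dP = f * (L/D) * (rho*v^2/2)
dP = 0.038 * (129/0.2) * (911*2.9^2/2)
L/D = 645.0
rho*v^2/2 = 911*8.41/2 = 3830.755
dP = 0.038 * 645.0 * 3830.755
dP = 93891.8 Pa


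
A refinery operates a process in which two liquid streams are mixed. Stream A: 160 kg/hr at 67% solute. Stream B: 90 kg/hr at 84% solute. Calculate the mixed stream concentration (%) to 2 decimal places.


Mass balance on solute: F1*x1 + F2*x2 = F3*x3
F3 = F1 + F2 = 160 + 90 = 250 kg/hr
x3 = (F1*x1 + F2*x2)/F3
x3 = (160*0.67 + 90*0.84) / 250
x3 = 73.12%


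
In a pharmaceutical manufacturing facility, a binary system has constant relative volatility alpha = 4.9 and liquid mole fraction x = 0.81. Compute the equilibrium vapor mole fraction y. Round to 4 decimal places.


y = alpha*x / (1 + (alpha-1)*x)
y = 4.9*0.81 / (1 + (4.9-1)*0.81)
y = 3.969 / (1 + 3.159)
y = 3.969 / 4.159
y = 0.9543


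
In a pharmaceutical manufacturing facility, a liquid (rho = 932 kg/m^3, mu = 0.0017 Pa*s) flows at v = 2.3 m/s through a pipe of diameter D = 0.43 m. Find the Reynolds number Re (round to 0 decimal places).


Re = rho * v * D / mu
Re = 932 * 2.3 * 0.43 / 0.0017
Re = 921.748 / 0.0017
Re = 542205


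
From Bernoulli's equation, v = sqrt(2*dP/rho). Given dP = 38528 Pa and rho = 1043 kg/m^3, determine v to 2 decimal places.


v = sqrt(2*dP/rho)
v = sqrt(2*38528/1043)
v = sqrt(73.879195)
v = 8.60 m/s


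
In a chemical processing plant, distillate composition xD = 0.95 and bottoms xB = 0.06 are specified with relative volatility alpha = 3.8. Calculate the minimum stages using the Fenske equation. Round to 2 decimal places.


N_min = ln((xD*(1-xB))/(xB*(1-xD))) / ln(alpha)
Numerator inside ln: 0.893 / 0.003 = 297.666667
ln(297.666667) = 5.695974
ln(alpha) = ln(3.8) = 1.335001
N_min = 5.695974 / 1.335001 = 4.27


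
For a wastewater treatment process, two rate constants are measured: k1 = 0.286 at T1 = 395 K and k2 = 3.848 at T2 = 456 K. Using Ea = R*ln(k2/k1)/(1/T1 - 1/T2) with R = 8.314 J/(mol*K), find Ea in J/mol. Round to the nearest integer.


Ea = R * ln(k2/k1) / (1/T1 - 1/T2)
ln(k2/k1) = ln(3.848/0.286) = 2.599317
1/T1 - 1/T2 = 1/395 - 1/456 = 0.000338663113
Ea = 8.314 * 2.599317 / 0.000338663113
Ea = 63812 J/mol


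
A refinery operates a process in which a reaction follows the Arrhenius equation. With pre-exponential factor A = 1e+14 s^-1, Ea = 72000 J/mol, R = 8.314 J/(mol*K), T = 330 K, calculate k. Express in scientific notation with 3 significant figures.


k = A * exp(-Ea/(R*T))
k = 1e+14 * exp(-72000 / (8.314 * 330))
k = 1e+14 * exp(-26.242701)
k = 4.01e+02


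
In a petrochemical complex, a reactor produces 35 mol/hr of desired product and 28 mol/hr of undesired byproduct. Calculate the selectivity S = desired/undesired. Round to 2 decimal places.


S = desired product rate / undesired product rate
S = 35 / 28
S = 1.25


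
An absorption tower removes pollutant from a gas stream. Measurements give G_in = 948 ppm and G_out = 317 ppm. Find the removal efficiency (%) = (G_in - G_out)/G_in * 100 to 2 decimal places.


Efficiency = (G_in - G_out) / G_in * 100%
Efficiency = (948 - 317) / 948 * 100
Efficiency = 631 / 948 * 100
Efficiency = 66.56%


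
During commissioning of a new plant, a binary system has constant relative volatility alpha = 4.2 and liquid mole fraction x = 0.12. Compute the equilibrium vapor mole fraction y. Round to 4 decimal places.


y = alpha*x / (1 + (alpha-1)*x)
y = 4.2*0.12 / (1 + (4.2-1)*0.12)
y = 0.504 / (1 + 0.384)
y = 0.504 / 1.384
y = 0.3642


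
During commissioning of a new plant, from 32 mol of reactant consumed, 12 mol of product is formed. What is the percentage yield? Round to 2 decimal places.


Yield = (moles product / moles consumed) * 100%
Yield = (12 / 32) * 100
Yield = 0.375 * 100
Yield = 37.50%


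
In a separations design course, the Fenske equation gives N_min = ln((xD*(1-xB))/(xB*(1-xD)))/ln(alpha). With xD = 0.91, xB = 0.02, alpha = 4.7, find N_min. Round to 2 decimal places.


N_min = ln((xD*(1-xB))/(xB*(1-xD))) / ln(alpha)
Numerator inside ln: 0.8918 / 0.0018 = 495.444444
ln(495.444444) = 6.205455
ln(alpha) = ln(4.7) = 1.547563
N_min = 6.205455 / 1.547563 = 4.01


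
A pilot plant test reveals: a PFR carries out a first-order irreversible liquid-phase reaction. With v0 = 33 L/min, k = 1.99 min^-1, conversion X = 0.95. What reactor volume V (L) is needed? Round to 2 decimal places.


V = (v0/k) * ln(1/(1-X))
V = (33/1.99) * ln(1/(1-0.95))
V = 16.582915 * ln(20.0)
V = 16.582915 * 2.995732
V = 49.68 L


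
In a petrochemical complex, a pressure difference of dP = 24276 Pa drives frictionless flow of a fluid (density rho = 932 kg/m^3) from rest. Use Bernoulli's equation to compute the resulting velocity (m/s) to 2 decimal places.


v = sqrt(2*dP/rho)
v = sqrt(2*24276/932)
v = sqrt(52.094421)
v = 7.22 m/s


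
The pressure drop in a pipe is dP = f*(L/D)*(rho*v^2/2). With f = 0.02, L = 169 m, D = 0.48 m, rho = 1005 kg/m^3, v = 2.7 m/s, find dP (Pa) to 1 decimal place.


dP = f * (L/D) * (rho*v^2/2)
dP = 0.02 * (169/0.48) * (1005*2.7^2/2)
L/D = 352.08333333
rho*v^2/2 = 1005*7.29/2 = 3663.225
dP = 0.02 * 352.08333333 * 3663.225
dP = 25795.2 Pa


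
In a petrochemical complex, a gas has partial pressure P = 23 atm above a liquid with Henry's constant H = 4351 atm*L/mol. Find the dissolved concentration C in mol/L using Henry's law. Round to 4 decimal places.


C = P / H
C = 23 / 4351
C = 0.0053 mol/L


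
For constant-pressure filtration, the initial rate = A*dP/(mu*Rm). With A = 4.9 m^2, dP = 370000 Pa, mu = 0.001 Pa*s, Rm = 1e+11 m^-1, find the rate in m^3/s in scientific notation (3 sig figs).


rate = A * dP / (mu * Rm)
rate = 4.9 * 370000 / (0.001 * 1e+11)
rate = 1813000.0 / 1.000e+08
rate = 1.81e-02 m^3/s


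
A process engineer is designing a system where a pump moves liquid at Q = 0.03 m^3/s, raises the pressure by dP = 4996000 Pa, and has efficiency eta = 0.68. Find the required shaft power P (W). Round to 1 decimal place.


P = Q * dP / eta
P = 0.03 * 4996000 / 0.68
P = 149880.0 / 0.68
P = 220411.8 W


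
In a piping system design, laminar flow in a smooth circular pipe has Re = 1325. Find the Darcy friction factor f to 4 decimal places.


f = 64 / Re
f = 64 / 1325
f = 0.0483


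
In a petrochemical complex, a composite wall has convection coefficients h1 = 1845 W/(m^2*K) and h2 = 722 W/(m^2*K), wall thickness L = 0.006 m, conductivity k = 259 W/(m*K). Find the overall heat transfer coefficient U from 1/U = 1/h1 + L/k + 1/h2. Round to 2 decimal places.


1/U = 1/h1 + L/k + 1/h2
1/U = 1/1845 + 0.006/259 + 1/722
1/U = 0.0005420054 + 2.3166e-05 + 0.0013850416
1/U = 0.001950213
U = 512.76 W/(m^2*K)


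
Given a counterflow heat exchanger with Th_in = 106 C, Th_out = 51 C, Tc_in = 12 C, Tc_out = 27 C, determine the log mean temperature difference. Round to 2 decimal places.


dT1 = Th_in - Tc_out = 106 - 27 = 79
dT2 = Th_out - Tc_in = 51 - 12 = 39
LMTD = (dT1 - dT2) / ln(dT1/dT2)
LMTD = (79 - 39) / ln(79/39)
LMTD = 56.67 K


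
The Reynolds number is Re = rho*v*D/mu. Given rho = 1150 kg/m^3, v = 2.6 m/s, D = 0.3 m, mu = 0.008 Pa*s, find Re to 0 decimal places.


Re = rho * v * D / mu
Re = 1150 * 2.6 * 0.3 / 0.008
Re = 897.0 / 0.008
Re = 112125


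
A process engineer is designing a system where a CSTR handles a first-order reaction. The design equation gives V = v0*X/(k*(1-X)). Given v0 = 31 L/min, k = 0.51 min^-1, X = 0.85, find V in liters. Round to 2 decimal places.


V = v0 * X / (k * (1 - X))
V = 31 * 0.85 / (0.51 * (1 - 0.85))
V = 26.35 / (0.51 * 0.15)
V = 26.35 / 0.0765
V = 344.44 L


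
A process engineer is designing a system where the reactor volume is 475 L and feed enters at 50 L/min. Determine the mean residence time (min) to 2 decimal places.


tau = V / v0
tau = 475 / 50
tau = 9.50 min


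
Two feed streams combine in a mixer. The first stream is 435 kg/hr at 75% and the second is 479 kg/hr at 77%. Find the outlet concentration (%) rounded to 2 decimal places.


Mass balance on solute: F1*x1 + F2*x2 = F3*x3
F3 = F1 + F2 = 435 + 479 = 914 kg/hr
x3 = (F1*x1 + F2*x2)/F3
x3 = (435*0.75 + 479*0.77) / 914
x3 = 76.05%


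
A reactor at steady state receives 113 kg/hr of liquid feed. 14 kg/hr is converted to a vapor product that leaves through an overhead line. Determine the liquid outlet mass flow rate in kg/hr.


Steady-state mass balance on the main outlet: F_out = F_in - F_removed
F_out = 113 - 14
F_out = 99 kg/hr


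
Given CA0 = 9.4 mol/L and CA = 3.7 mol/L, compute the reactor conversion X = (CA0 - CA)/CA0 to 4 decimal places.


X = (CA0 - CA) / CA0
X = (9.4 - 3.7) / 9.4
X = 5.7 / 9.4
X = 0.6064


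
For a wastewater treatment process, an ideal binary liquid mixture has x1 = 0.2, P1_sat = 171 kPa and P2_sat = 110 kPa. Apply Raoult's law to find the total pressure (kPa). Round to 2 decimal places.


P = x1*P1_sat + x2*P2_sat
x2 = 1 - x1 = 1 - 0.2 = 0.8
P = 0.2*171 + 0.8*110
P = 34.2 + 88.0
P = 122.20 kPa


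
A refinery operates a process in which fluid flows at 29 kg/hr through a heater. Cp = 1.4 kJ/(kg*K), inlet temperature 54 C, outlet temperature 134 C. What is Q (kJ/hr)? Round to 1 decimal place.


Q = m_dot * Cp * (T2 - T1)
Q = 29 * 1.4 * (134 - 54)
Q = 29 * 1.4 * 80
Q = 3248.0 kJ/hr


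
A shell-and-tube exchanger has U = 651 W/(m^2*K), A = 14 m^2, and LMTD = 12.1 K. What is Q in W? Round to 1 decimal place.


Q = U * A * LMTD
Q = 651 * 14 * 12.1
Q = 110279.4 W


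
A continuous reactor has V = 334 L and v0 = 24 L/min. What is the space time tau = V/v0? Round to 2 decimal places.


tau = V / v0
tau = 334 / 24
tau = 13.92 min


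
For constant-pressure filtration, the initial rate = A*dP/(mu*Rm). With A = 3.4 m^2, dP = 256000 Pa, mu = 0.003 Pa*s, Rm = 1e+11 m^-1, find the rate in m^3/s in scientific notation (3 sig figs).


rate = A * dP / (mu * Rm)
rate = 3.4 * 256000 / (0.003 * 1e+11)
rate = 870400.0 / 3.000e+08
rate = 2.90e-03 m^3/s


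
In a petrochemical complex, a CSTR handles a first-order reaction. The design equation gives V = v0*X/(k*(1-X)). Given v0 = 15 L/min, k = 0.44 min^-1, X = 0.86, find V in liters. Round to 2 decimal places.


V = v0 * X / (k * (1 - X))
V = 15 * 0.86 / (0.44 * (1 - 0.86))
V = 12.9 / (0.44 * 0.14)
V = 12.9 / 0.0616
V = 209.42 L


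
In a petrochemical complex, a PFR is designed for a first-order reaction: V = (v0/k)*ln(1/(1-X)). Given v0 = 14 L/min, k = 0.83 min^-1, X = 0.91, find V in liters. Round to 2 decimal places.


V = (v0/k) * ln(1/(1-X))
V = (14/0.83) * ln(1/(1-0.91))
V = 16.86747 * ln(11.111111)
V = 16.86747 * 2.407946
V = 40.62 L


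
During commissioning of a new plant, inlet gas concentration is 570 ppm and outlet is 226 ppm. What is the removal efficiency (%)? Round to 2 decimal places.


Efficiency = (G_in - G_out) / G_in * 100%
Efficiency = (570 - 226) / 570 * 100
Efficiency = 344 / 570 * 100
Efficiency = 60.35%


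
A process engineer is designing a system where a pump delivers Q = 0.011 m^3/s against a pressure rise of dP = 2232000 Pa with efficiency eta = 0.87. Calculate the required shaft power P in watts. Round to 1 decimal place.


P = Q * dP / eta
P = 0.011 * 2232000 / 0.87
P = 24552.0 / 0.87
P = 28220.7 W


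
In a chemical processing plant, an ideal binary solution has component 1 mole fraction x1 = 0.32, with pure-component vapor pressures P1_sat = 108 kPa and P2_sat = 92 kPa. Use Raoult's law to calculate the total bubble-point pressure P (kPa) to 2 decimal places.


P = x1*P1_sat + x2*P2_sat
x2 = 1 - x1 = 1 - 0.32 = 0.68
P = 0.32*108 + 0.68*92
P = 34.56 + 62.56
P = 97.12 kPa
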